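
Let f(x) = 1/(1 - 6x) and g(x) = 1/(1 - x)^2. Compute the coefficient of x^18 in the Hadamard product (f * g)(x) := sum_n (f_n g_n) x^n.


f has coefficients f_k = 6^k. For g = 1/(1 - x)^2 the coefficient is g_k = C(k + 1, 1) = k + 1. The Hadamard coefficient is (f * g)_k = 6^k * (k + 1).
For k = 18: 6^18 * 19 = 101559956668416 * 19 = 1929639176699904.

1929639176699904


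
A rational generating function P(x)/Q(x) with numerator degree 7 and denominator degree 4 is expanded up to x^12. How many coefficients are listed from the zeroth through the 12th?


Expanding up to x^12 gives the coefficients for x^0, x^1, ..., x^12.
That is 12 + 1 = 13 coefficients in total.

13


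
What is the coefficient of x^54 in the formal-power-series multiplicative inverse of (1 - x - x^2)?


Let the inverse be f(x) = sum_{k>=0} a_k x^k. From f(x) * (1 - x - x^2) = 1 and matching coefficients:
 x^0: a_0 = 1.
 x^1: a_1 - a_0 = 0, so a_1 = 1.
 x^k (k >= 2): a_k - a_{k-1} - a_{k-2} = 0, i.e. a_k = a_{k-1} + a_{k-2}.
This is the Fibonacci-type recurrence shifted so that a_0 = a_1 = 1.
Iterating: a_0=1, a_1=1, a_2=2, a_3=3, a_4=5, a_5=8, a_6=13, a_7=21, a_8=34, a_9=55, ...
a_54 = 139583862445.

139583862445


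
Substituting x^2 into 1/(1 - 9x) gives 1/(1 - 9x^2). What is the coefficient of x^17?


Since 1/(1 - 9x^2) only has even powers of x,
the coefficient of x^17 (odd) is 0.

0


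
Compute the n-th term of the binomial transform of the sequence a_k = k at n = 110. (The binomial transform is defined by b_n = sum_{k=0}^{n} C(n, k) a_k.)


With a_k = k, b_n = sum_{k=0}^{n} C(n, k) k. Using k * C(n, k) = n * C(n-1, k-1) gives b_n = n * sum_{k>=1} C(n-1, k-1) = n * 2^(n-1).
For n = 110: 110 * 2^109 = 110 * 649037107316853453566312041152512 = 71394081804853879892294324526776320.

71394081804853879892294324526776320


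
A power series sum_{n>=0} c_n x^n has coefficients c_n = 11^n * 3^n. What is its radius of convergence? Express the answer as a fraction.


By the root test (Cauchy-Hadamard), the radius is R = 1 / limsup_n |c_n|^(1/n).
Here |c_n|^(1/n) = (11^n * 3^n)^(1/n) = 11 * 3 = 33 for all n.
So R = 1/33 = 1/33.

1/33


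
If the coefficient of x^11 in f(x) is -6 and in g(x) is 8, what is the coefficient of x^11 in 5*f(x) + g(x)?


Scalar multiplication scales coefficients: 5 * -6 = -30.
Then add the g coefficient: -30 + 8
= -22

-22


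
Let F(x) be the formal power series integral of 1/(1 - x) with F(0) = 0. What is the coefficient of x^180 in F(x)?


1/(1 - x) = sum_{k>=0} x^k. Integrating termwise and using F(0) = 0 gives
F(x) = sum_{k>=0} x^(k+1) / (k+1) = sum_{m>=1} x^m / m = -ln(1 - x).
So the coefficient of x^180 is 1/180 = 1/180.

1/180


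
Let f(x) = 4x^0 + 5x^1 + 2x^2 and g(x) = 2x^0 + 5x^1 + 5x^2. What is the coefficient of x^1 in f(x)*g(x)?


Cauchy product at x^1:
4*5 + 5*2
= 30

30


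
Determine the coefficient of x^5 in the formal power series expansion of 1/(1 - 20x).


The geometric series identity gives 1/(1 - c x) = sum_{k>=0} c^k x^k, so the coefficient of x^k is c^k.
Here c = 20 and k = 5.
Computing: 20^5 = 3200000

3200000


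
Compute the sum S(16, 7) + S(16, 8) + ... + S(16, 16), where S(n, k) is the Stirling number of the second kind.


By definition, S(n, k) counts partitions of an n-set into exactly k nonempty blocks.
Computing row n = 16 for k = 7..16:
S(16, k): 3281882604, 2141764053, 820784250, 193754990, 28936908, 2757118, 165620, 6020, 120, 1
Sum = 6470051684.

6470051684


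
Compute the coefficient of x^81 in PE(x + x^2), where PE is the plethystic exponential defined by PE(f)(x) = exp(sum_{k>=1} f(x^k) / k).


With f(x) = x + x^2, the exponent is sum_{k>=1} (x^k + x^(2k)) / k = -ln(1 - x) - ln(1 - x^2). Exponentiating:
PE(x + x^2) = 1 / ((1 - x)(1 - x^2)).
This is the generating function for partitions of n into parts of size 1 or 2. The number of 2's can be any j in 0..40, and the rest are 1's, so
[x^81] = floor(81/2) + 1 = 41.

41


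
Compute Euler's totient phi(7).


phi(n) counts integers in [1, n] coprime to n. Using the multiplicative formula phi(n) = n * prod_{p | n} (1 - 1/p):
7 = 7, so
phi(7) = 7 * (1 - 1/7) = 6.

6


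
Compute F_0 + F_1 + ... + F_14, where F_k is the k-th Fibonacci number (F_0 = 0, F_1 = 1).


Use the identity sum_{k=0}^{N} F_k = F_{N+2} - 1 (which follows from F_{k+2} - F_{k+1} = F_k). Then
sum_{k=0}^{14} F_k = (F_{16} - 1) - (F_{1} - 1) = F_{16} - F_{1}.
Computing: F_{16} = 987, F_{1} = 1, so
Sum = 987 - 1 = 986.

986


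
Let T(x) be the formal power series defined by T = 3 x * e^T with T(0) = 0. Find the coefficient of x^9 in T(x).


Apply the Lagrange inversion formula: if T = 3 x * phi(T) with phi(t) = e^t, then
[x^n] T = 3^n * (1/n) [t^(n-1)] phi(t)^n = 3^n * (1/n) [t^(n-1)] e^(n t) = 3^n * (1/n) * n^(n-1) / (n-1)! = 3^n * n^(n-1) / n!.
When c = 1 this is the Cayley count of rooted labeled trees on n vertices, divided by n!.
For n = 9: 3^9 * 9^8 / 9! = 19683 * 43046721/362880 = 10460353203/4480.

10460353203/4480


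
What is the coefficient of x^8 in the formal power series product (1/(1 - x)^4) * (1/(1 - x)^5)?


Combine the factors: (1/(1 - x)^4) * (1/(1 - x)^5) = 1/(1 - x)^9.
Then use 1/(1 - x)^r = sum_{k>=0} C(k + r - 1, r - 1) x^k with r = 9 and k = 8:
C(16, 8) = 12870.

12870


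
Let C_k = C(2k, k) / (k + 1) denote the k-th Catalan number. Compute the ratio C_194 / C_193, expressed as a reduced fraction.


Using C_k = (2k)! / (k! (k+1)!), the ratio C_{k+1}/C_k simplifies to
C_{k+1}/C_k = [(2k+2)! / ((k+1)! (k+2)!)] * [k! (k+1)! / (2k)!]
 = (2k+2)(2k+1) / ((k+1)(k+2)) = 2(2k+1) / (k+2).
For k = 193: 2(2*193 + 1) / (193 + 2) = 774/195 = 258/65.

258/65


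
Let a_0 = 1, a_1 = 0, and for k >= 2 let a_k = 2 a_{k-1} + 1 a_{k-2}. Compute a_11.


Iterating the recurrence forward:
a_0 = 1
a_1 = 0
a_2 = 2*0 + 1*1 = 1
a_3 = 2*1 + 1*0 = 2
a_4 = 2*2 + 1*1 = 5
a_5 = 2*5 + 1*2 = 12
a_6 = 2*12 + 1*5 = 29
a_7 = 2*29 + 1*12 = 70
a_8 = 2*70 + 1*29 = 169
a_9 = 2*169 + 1*70 = 408
a_10 = 2*408 + 1*169 = 985
a_11 = 2*985 + 1*408 = 2378
So a_11 = 2378.

2378


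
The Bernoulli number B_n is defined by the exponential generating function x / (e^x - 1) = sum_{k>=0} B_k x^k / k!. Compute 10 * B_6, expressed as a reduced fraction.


Bernoulli numbers can also be computed recursively via B_0 = 1 and sum_{j=0}^{m} C(m+1, j) B_j = 0 for m >= 1. Odd-index Bernoulli numbers vanish for k >= 3.
Computing B_6 = 1/42, so 10 * B_6 = 10 * 1/42 = 5/21.

5/21


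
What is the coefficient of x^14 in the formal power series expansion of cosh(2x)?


The Maclaurin series is cosh(t) = sum_{m>=0} t^(2m) / (2m)!, so substituting t = 2x, only even powers of x are nonzero, with coefficient of x^(2m) equal to 2^(2m) / (2m)!.
For x^14 the coefficient is 2^14/14! = 16384/87178291200 = 8/42567525.

8/42567525


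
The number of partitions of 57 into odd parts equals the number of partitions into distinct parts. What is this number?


Computing partitions of 57 into odd parts (1, 3, 5, ...):
Using the generating function prod_{k>=0} 1/(1-x^(2k+1)),
the count is 7917

7917


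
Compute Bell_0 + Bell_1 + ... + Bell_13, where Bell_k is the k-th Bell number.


Recall Bell_k counts set partitions of a k-set (with Bell_0 = 1 by convention).
Bell_0 through Bell_13: 1, 1, 2, 5, 15, 52, 203, 877, 4140, 21147, 115975, 678570, 4213597, 27644437
Sum = 1 + 1 + 2 + 5 + 15 + 52 + 203 + 877 + 4140 + 21147 + 115975 + 678570 + 4213597 + 27644437 = 32679022.

32679022


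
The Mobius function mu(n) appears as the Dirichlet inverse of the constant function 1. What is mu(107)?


107 = 107 (all distinct primes).
mu(107) = (-1)^1 = -1

-1


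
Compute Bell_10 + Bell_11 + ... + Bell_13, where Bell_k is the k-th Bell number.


Recall Bell_k counts set partitions of a k-set (with Bell_0 = 1 by convention).
Bell_10 through Bell_13: 115975, 678570, 4213597, 27644437
Sum = 115975 + 678570 + 4213597 + 27644437 = 32652579.

32652579


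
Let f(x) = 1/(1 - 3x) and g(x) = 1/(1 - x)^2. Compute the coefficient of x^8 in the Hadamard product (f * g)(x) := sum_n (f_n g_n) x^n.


f has coefficients f_k = 3^k. For g = 1/(1 - x)^2 the coefficient is g_k = C(k + 1, 1) = k + 1. The Hadamard coefficient is (f * g)_k = 3^k * (k + 1).
For k = 8: 3^8 * 9 = 6561 * 9 = 59049.

59049


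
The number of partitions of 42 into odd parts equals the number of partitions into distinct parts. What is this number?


Computing partitions of 42 into odd parts (1, 3, 5, ...):
Using the generating function prod_{k>=0} 1/(1-x^(2k+1)),
the count is 1426

1426


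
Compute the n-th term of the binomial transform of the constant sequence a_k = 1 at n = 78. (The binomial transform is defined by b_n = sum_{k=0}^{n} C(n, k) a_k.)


With a_k = 1 for all k, b_n = sum_{k=0}^{n} C(n, k) = 2^n by the binomial theorem.
For n = 78: 2^78 = 302231454903657293676544.

302231454903657293676544


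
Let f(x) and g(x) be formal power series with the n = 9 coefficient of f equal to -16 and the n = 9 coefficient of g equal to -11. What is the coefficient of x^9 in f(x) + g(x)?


Addition of formal power series is termwise.
The coefficient of x^9 in f + g = -16 + -11
= -27

-27


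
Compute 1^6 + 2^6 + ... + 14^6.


This power sum has a closed form given by Faulhaber's formula
sum_{k=1}^{m} k^p = (1 / (p + 1)) * sum_{j=0}^{p} C(p + 1, j) B_j m^(p + 1 - j),
but for small m direct computation is fastest:
1 + 64 + 729 + 4096 + 15625 + 46656 + 117649 + 262144 + 531441 + 1000000 + 1771561 + 2985984 + 4826809 + 7529536 = 19092295.

19092295


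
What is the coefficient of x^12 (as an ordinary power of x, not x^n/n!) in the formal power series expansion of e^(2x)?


The exponential series is e^y = sum_{k>=0} y^k / k!. Substituting y = 2x gives
e^(2x) = sum_{k>=0} 2^k x^k / k!.
So the coefficient of x^n is a^n/n! with a = 2, n = 12:
2^12 / 12! = 4096/479001600 = 4/467775

4/467775


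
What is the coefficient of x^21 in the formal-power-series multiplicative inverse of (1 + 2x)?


The inverse is 1/(1 + 2x). Apply the geometric identity 1/(1 - y) = sum_{k>=0} y^k with y = -2x:
1/(1 + 2x) = sum_{k>=0} (-2)^k x^k.
So the coefficient of x^21 is (-2)^21 = -2097152.

-2097152


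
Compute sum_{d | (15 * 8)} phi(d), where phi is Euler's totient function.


First, 15 * 8 = 120. One classical identity is sum_{d | n} phi(d) = n (each k in [1, n] has a unique gcd with n, and among the k's with gcd(k, n) = n/d there are phi(d) of them). So the sum equals 120. We also verify directly:
Divisors of 120: 1, 2, 3, 4, 5, 6, 8, 10, 12, 15, 20, 24, 30, 40, 60, 120.
phi values: 1, 1, 2, 2, 4, 2, 4, 4, 4, 8, 8, 8, 8, 16, 16, 32.
Sum = 120.

120


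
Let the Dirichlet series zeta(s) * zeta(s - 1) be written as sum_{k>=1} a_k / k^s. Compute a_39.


Convolution gives a_k = sum_{d | k} d * 1 = sum_{d | k} d = sigma(k), the sum of positive divisors of k.
For k = 39, the divisors are 1, 3, 13, 39, so
sigma(39) = 1 + 3 + 13 + 39 = 56.

56


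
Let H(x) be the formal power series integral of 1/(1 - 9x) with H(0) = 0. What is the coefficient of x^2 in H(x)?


1/(1 - 9x) = sum_{k>=0} 9^k x^k. Integrating termwise with H(0) = 0:
H(x) = sum_{k>=0} 9^k x^(k+1) / (k+1) = sum_{m>=1} 9^(m-1) x^m / m.
For m = 2: 9^1/2 = 9/2 = 9/2.

9/2


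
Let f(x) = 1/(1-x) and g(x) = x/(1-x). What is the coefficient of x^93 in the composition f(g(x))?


First simplify the composition: f(g(x)) = 1/(1 - x/(1-x)) = (1-x)/((1-x) - x) = (1-x)/(1-2x).
Now extract the coefficient. Write (1-x)/(1-2x) = 1/(1-2x) - x/(1-2x).
The coefficient of x^n in 1/(1-2x) is 2^n, and in x/(1-2x) is 2^(n-1) (for n >= 1).
So the coefficient of x^93 is 2^93 - 2^92 = 9903520314283042199192993792 - 4951760157141521099596496896 = 4951760157141521099596496896.

4951760157141521099596496896


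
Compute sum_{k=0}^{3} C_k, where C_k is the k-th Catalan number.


C_0 through C_3: 1, 1, 2, 5
Sum = 1 + 1 + 2 + 5
= 9

9


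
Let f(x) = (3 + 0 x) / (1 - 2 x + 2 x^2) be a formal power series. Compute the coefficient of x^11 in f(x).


Write f(x) = sum_{k>=0} a_k x^k. Multiplying both sides by 1 - 2 x + 2 x^2 gives
(1 - 2 x + 2 x^2) sum_{k>=0} a_k x^k = 3 + 0 x.
Matching coefficients:
 x^0: a_0 = 3
 x^1: a_1 - 2 a_0 = 0  =>  a_1 = 2*3 + 0 = 6
 x^k (k >= 2): a_k = 2 a_{k-1} - 2 a_{k-2}.
Iterating: a_2 = 6, a_3 = 0, a_4 = -12, a_5 = -24, a_6 = -24, a_7 = 0, a_8 = 48, a_9 = 96, a_10 = 96, a_11 = 0.
So the coefficient of x^11 is 0.

0


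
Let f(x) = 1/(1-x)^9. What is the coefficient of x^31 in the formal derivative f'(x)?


Differentiate: d/dx [ 1/(1-x)^r ] = r / (1-x)^(r+1).
Here r = 9, so f'(x) = 9 / (1-x)^10.
The expansion of 1/(1-x)^(r+1) has coefficient of x^n equal to C(n+r, r).
So the coefficient of x^31 in f'(x) is
9 * C(40, 9) = 9 * 273438880 = 2460949920

2460949920


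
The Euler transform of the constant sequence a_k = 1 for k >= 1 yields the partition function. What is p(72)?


The Euler transform converts the sequence a_k = 1 into the number of integer partitions.
Using the recurrence or dynamic programming:
p(72) = 5392783

5392783


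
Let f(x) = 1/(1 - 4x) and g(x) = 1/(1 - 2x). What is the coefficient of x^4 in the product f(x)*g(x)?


The coefficient of x^n in f*g is the Cauchy product: sum_{k=0}^{n} a^k * b^(n-k).
With a=4, b=2, n=4:
sum_{k=0}^{4} 4^k * 2^(4-k)
= 496

496


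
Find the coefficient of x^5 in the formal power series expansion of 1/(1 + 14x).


Write 1/(1 + c x) = 1/(1 - (-c) x) and apply the geometric-series identity
1/(1 - y) = sum_{k>=0} y^k to get 1/(1 + c x) = sum_{k>=0} (-c)^k x^k.
So the coefficient of x^k is (-c)^k = (-1)^k * c^k.
Here c = 14 and k = 5:
(-14)^5 = -1 * 537824 = -537824

-537824


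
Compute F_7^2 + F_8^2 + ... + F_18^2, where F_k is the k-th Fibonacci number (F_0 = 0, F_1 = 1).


There is a standard identity sum_{k=0}^{N} F_k^2 = F_N * F_{N+1} (proved inductively from the telescoping relation F_k^2 = F_k F_{k+1} - F_{k-1} F_k). Then
sum_{k=7}^{18} F_k^2 = F_18 F_19 - F_6 F_7.
Computing: F_18 = 2584, F_19 = 4181, F_6 = 8, F_7 = 13.
Sum = 2584 * 4181 - 8 * 13 = 10803600.

10803600


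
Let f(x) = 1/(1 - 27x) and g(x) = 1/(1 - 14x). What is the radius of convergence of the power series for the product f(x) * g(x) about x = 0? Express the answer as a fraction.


The radius of 1/(1 - 27x) is 1/27 (nearest singularity at x = 1/27), and the radius of 1/(1 - 14x) is 1/14.
The product f(x)*g(x) = 1/((1 - 27x)(1 - 14x)) has singularities at both 1/27 and 1/14, so its radius of convergence is the distance to the nearest one:
min(1/27, 1/14) = 1/27.

1/27


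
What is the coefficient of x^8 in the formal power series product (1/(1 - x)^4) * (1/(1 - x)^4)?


Combine the factors: (1/(1 - x)^4) * (1/(1 - x)^4) = 1/(1 - x)^8.
Then use 1/(1 - x)^r = sum_{k>=0} C(k + r - 1, r - 1) x^k with r = 8 and k = 8:
C(15, 7) = 6435.

6435


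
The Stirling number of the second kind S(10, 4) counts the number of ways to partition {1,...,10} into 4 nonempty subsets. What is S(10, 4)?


Using the explicit formula S(n,k) = (1/k!) sum_{j=0}^{k} (-1)^(k-j) C(k,j) j^n:
S(10, 4) = 34105
Equivalently, S(n,k) is n! times the coefficient of x^n in the EGF (e^x - 1)^k / k!.

34105


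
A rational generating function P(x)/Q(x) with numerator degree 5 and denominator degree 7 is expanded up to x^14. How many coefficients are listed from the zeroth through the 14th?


Expanding up to x^14 gives the coefficients for x^0, x^1, ..., x^14.
That is 14 + 1 = 15 coefficients in total.

15


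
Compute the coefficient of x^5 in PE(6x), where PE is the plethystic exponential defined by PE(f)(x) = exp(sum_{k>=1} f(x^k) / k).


With f(x) = 6x, the exponent is sum_{k>=1} 6 x^k / k = 6 * (-ln(1 - x)). Exponentiating:
PE(6x) = exp(-6 ln(1 - x)) = 1/(1 - x)^6.
By the negative binomial expansion, [x^n] 1/(1 - x)^6 = C(n + 5, 5).
For n = 5: C(10, 5) = 252.

252


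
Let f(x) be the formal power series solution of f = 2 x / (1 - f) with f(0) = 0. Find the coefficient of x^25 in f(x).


Apply Lagrange inversion: f = 2 x * phi(f) with phi(t) = 1/(1 - t), so
[x^n] f = 2^n * (1/n) [t^(n-1)] phi(t)^n = 2^n * (1/n) [t^(n-1)] (1 - t)^(-n) = 2^n * (1/n) C(2n - 2, n - 1) = 2^n * C_{n-1}.
For n = 25: C_24 = C(48, 24) / 25 = 32247603683100/25 = 1289904147324.
With the 2^25 = 33554432 factor, the coefficient is 33554432 * 1289904147324 = 43282000997901139968.

43282000997901139968


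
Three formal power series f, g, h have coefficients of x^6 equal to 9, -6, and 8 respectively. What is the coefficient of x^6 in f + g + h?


Series addition is componentwise:
9 + -6 + 8
= 11

11


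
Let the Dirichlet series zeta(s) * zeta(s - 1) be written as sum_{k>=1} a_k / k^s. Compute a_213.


Convolution gives a_k = sum_{d | k} d * 1 = sum_{d | k} d = sigma(k), the sum of positive divisors of k.
For k = 213, the divisors are 1, 3, 71, 213, so
sigma(213) = 1 + 3 + 71 + 213 = 288.

288


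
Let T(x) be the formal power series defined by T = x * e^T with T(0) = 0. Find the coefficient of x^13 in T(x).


Apply the Lagrange inversion formula: if T = x * phi(T) with phi(t) = e^t, then
[x^n] T = (1/n) [t^(n-1)] phi(t)^n = (1/n) [t^(n-1)] e^(n t) = (1/n) * n^(n-1) / (n-1)! = n^(n-1) / n!.
When c = 1 this is the Cayley count of rooted labeled trees on n vertices, divided by n!.
For n = 13: 13^12 / 13! = 23298085122481/6227020800 = 1792160394037/479001600.

1792160394037/479001600


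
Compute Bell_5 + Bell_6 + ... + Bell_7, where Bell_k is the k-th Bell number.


Recall Bell_k counts set partitions of a k-set (with Bell_0 = 1 by convention).
Bell_5 through Bell_7: 52, 203, 877
Sum = 52 + 203 + 877 = 1132.

1132


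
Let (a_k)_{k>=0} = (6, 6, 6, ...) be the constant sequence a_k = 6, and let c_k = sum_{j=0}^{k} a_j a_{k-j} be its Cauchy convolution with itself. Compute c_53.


Since a_j = 6 for all j >= 0, the convolution sum becomes
c_k = sum_{j=0}^{k} 6 * 6 = 36 * (k + 1).
Equivalently, the generating function of (a_k) is 6/(1 - x) and its square is 36/(1 - x)^2 = sum_{k>=0} 36(k + 1) x^k.
For k = 53: 36 * 54 = 1944.

1944


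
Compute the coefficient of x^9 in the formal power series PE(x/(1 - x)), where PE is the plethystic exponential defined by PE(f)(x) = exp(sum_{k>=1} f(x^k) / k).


For f(x) = x/(1 - x) we have
sum_{k>=1} f(x^k) / k = sum_{k>=1} (1/k) * x^k / (1 - x^k) = sum_{k, m >= 1} x^(k m) / k,
which after exponentiating simplifies to
PE(x/(1 - x)) = prod_{k>=1} 1 / (1 - x^k).
This is the generating function for the partition function p(n), so the coefficient of x^9 is p(9).
Computing p(9) by dynamic programming over parts 1, 2, ..., 9: p(9) = 30.

30


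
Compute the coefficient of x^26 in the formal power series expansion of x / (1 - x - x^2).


Let f(x) = sum_{k>=0} a_k x^k. Multiplying f(x) * (1 - x - x^2) = x and matching coefficients gives a_0 = 0, a_1 = 1, and a_k = a_{k-1} + a_{k-2} for k >= 2. These are the Fibonacci numbers F_k.
Iterating from F_0 = 0, F_1 = 1:
F_0=0, F_1=1, F_2=1, F_3=2, F_4=3, F_5=5, F_6=8, F_7=13, F_8=21, F_9=34, ...
F_26 = 121393.

121393


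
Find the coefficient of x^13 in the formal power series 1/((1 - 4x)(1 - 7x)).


By partial fractions or Cauchy convolution:
The coefficient equals sum_{k=0}^{13} 4^k * 7^(13-k).
= 225984879131

225984879131


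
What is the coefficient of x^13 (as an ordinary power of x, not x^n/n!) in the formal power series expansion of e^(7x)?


The exponential series is e^y = sum_{k>=0} y^k / k!. Substituting y = 7x gives
e^(7x) = sum_{k>=0} 7^k x^k / k!.
So the coefficient of x^n is a^n/n! with a = 7, n = 13:
7^13 / 13! = 96889010407/6227020800 = 13841287201/889574400

13841287201/889574400


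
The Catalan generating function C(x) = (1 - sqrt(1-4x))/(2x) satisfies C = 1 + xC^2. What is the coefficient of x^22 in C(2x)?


Substituting x -> 2x scales the n-th coefficient by 2^n, so [x^22] C(2x) = 2^22 * C_22.
C_22 = C(2*22, 22)/(23) = 2104098963720/23 = 91482563640.
So 2^22 * 91482563640 = 4194304 * 91482563640 = 383705682605506560.

383705682605506560


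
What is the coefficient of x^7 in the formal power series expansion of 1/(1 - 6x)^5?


The general identity 1/(1 - c x)^r = sum_{k>=0} c^k C(k + r - 1, r - 1) x^k follows by substituting y = c x into 1/(1 - y)^r = sum_{k>=0} C(k + r - 1, r - 1) y^k.
For c = 6, r = 5, k = 7:
6^7 * C(11, 4) = 279936 * 330 = 92378880.

92378880


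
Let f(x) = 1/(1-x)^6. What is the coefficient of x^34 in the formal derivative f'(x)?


Differentiate: d/dx [ 1/(1-x)^r ] = r / (1-x)^(r+1).
Here r = 6, so f'(x) = 6 / (1-x)^7.
The expansion of 1/(1-x)^(r+1) has coefficient of x^n equal to C(n+r, r).
So the coefficient of x^34 in f'(x) is
6 * C(40, 6) = 6 * 3838380 = 23030280

23030280


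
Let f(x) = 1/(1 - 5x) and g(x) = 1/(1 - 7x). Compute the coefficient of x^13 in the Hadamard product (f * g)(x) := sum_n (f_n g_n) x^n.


f has coefficients f_k = 5^k and g has coefficients g_k = 7^k, so the Hadamard product has coefficient (f*g)_k = 5^k * 7^k = 35^k.
For k = 13: 35^13 = 118272717781982421875.

118272717781982421875


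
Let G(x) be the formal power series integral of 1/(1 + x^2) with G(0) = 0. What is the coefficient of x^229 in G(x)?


1/(1 + x^2) = sum_{j>=0} (-1)^j x^(2j). Integrating termwise with G(0) = 0:
G(x) = sum_{j>=0} (-1)^j x^(2j+1) / (2j+1) = arctan(x).
Only odd powers are nonzero. For x^229 write 229 = 2*114 + 1, giving
(-1)^114 / 229 = 1/229 = 1/229.

1/229


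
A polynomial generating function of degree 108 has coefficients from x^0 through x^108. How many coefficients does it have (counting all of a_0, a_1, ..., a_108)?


A polynomial of degree 108 takes the form a_0 + a_1 x + ... + a_108 x^108.
The number of coefficients is 108 + 1 = 109.

109


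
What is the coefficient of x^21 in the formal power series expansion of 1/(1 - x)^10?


The negative binomial / multiset identity is
1/(1 - x)^r = sum_{k>=0} C(k + r - 1, r - 1) x^k.
Here r = 10 and k = 21, so the coefficient is
C(21 + 9, 9) = C(30, 9)
= 14307150

14307150


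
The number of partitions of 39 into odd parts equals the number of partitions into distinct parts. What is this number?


Computing partitions of 39 into odd parts (1, 3, 5, ...):
Using the generating function prod_{k>=0} 1/(1-x^(2k+1)),
the count is 982

982


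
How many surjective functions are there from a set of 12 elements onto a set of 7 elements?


By inclusion-exclusion on which target elements are missed, the number of surjections from an n-set onto a k-set is
surj(n, k) = sum_{j=0}^{k} (-1)^j C(k, j) (k - j)^n.
Equivalently surj(n, k) = k! * S(n, k), where S(n, k) is the Stirling number of the second kind.
For n = 12, k = 7:
S(12, 7) = 627396, so
surj = 7! * 627396 = 5040 * 627396 = 3162075840.

3162075840


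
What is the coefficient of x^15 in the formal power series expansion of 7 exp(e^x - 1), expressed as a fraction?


exp(e^x - 1) is the exponential generating function for the Bell numbers Bell_k: exp(e^x - 1) = sum_{k>=0} Bell_k x^k / k!.
So the coefficient of x^15 in 7 exp(e^x - 1) is 7 Bell_15 / 15!.
Computing: Bell_15 = 1382958545 and 15! = 1307674368000, giving
7 * 1382958545/1307674368000 = 276591709/37362124800.

276591709/37362124800


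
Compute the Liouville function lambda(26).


The Liouville function is lambda(k) = (-1)^Omega(k), where Omega(k) counts the prime factors of k with multiplicity.
Factoring: 26 = 2 * 13, so Omega(26) = 2.
lambda(26) = (-1)^2 = 1.

1


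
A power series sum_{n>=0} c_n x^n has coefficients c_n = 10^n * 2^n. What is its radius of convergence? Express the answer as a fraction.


By the root test (Cauchy-Hadamard), the radius is R = 1 / limsup_n |c_n|^(1/n).
Here |c_n|^(1/n) = (10^n * 2^n)^(1/n) = 10 * 2 = 20 for all n.
So R = 1/20 = 1/20.

1/20


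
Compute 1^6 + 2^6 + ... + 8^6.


This power sum has a closed form given by Faulhaber's formula
sum_{k=1}^{m} k^p = (1 / (p + 1)) * sum_{j=0}^{p} C(p + 1, j) B_j m^(p + 1 - j),
but for small m direct computation is fastest:
1 + 64 + 729 + 4096 + 15625 + 46656 + 117649 + 262144 = 446964.

446964


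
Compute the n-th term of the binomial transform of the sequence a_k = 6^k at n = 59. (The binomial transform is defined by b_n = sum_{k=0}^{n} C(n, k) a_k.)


With a_k = 6^k, b_n = sum_{k=0}^{n} C(n, k) 6^k = (1 + 6)^n by the binomial theorem.
For n = 59: (1 + 6)^59 = 7^59 = 72574551534231909331741171093173785967490646405143.

72574551534231909331741171093173785967490646405143


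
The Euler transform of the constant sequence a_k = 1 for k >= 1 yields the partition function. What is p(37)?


The Euler transform converts the sequence a_k = 1 into the number of integer partitions.
Using the recurrence or dynamic programming:
p(37) = 21637

21637


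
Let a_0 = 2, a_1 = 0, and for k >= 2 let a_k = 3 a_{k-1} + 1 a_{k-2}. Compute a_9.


Iterating the recurrence forward:
a_0 = 2
a_1 = 0
a_2 = 3*0 + 1*2 = 2
a_3 = 3*2 + 1*0 = 6
a_4 = 3*6 + 1*2 = 20
a_5 = 3*20 + 1*6 = 66
a_6 = 3*66 + 1*20 = 218
a_7 = 3*218 + 1*66 = 720
a_8 = 3*720 + 1*218 = 2378
a_9 = 3*2378 + 1*720 = 7854
So a_9 = 7854.

7854


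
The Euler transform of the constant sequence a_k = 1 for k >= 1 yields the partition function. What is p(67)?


The Euler transform converts the sequence a_k = 1 into the number of integer partitions.
Using the recurrence or dynamic programming:
p(67) = 2679689

2679689


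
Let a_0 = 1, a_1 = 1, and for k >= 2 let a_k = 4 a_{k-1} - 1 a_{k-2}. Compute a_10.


Iterating the recurrence forward:
a_0 = 1
a_1 = 1
a_2 = 4*1 - 1*1 = 3
a_3 = 4*3 - 1*1 = 11
a_4 = 4*11 - 1*3 = 41
a_5 = 4*41 - 1*11 = 153
a_6 = 4*153 - 1*41 = 571
a_7 = 4*571 - 1*153 = 2131
a_8 = 4*2131 - 1*571 = 7953
a_9 = 4*7953 - 1*2131 = 29681
a_10 = 4*29681 - 1*7953 = 110771
So a_10 = 110771.

110771


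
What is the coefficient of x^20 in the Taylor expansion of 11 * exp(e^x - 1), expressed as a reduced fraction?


exp(e^x - 1) = sum_{k>=0} Bell_k x^k / k!, where Bell_k is the k-th Bell number.
So the coefficient of x^20 is 11 * Bell_20 / 20!.
Computing: Bell_20 = 51724158235372 and 20! = 2432902008176640000, giving
11 * 51724158235372/2432902008176640000 = 263898766507/1128433213440000.

263898766507/1128433213440000


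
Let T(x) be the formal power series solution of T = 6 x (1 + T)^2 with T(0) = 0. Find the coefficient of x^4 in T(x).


Apply the Lagrange inversion formula: if T = 6 x * phi(T) with phi(t) = (1 + t)^2, then [x^n] T = 6^n * (1/n) [t^(n-1)] phi(t)^n = 6^n * (1/n) [t^(n-1)] (1 + t)^(2n) = 6^n * (1/n) C(2n, n-1).
Using the identity C(2n, n-1) = C(2n, n) * n / (n+1), the unscaled factor equals C(2n, n) / (n+1) = C_n, the n-th Catalan number.
For n = 4: C_4 = C(8, 4) / 5 = 70/5 = 14.
With the 6^4 = 1296 factor, the coefficient is 1296 * 14 = 18144.

18144


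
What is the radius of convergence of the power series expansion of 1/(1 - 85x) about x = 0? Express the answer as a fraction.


Expanding 1/(1 - 85x) = sum_{k>=0} 85^k x^k, the series converges when |85x| < 1, i.e., |x| < 1/85.
So the radius of convergence is 1/85 = 1/85.

1/85


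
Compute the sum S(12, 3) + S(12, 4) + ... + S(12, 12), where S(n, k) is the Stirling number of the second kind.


By definition, S(n, k) counts partitions of an n-set into exactly k nonempty blocks.
Computing row n = 12 for k = 3..12:
S(12, k): 86526, 611501, 1379400, 1323652, 627396, 159027, 22275, 1705, 66, 1
Sum = 4211549.

4211549


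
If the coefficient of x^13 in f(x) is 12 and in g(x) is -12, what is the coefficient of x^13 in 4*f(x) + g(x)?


Scalar multiplication scales coefficients: 4 * 12 = 48.
Then add the g coefficient: 48 + -12
= 36

36


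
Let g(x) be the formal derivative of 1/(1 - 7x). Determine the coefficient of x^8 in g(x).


Differentiate termwise: d/dx sum_{k>=0} 7^k x^k = sum_{k>=1} k 7^k x^(k-1) = sum_{j>=0} (j+1) 7^(j+1) x^j.
Equivalently, d/dx [1/(1 - 7x)] = 7/(1 - 7x)^2.
For j = 8: 9 * 7^9 = 9 * 40353607 = 363182463.

363182463


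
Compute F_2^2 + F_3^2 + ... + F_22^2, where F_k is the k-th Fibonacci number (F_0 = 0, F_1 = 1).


There is a standard identity sum_{k=0}^{N} F_k^2 = F_N * F_{N+1} (proved inductively from the telescoping relation F_k^2 = F_k F_{k+1} - F_{k-1} F_k). Then
sum_{k=2}^{22} F_k^2 = F_22 F_23 - F_1 F_2.
Computing: F_22 = 17711, F_23 = 28657, F_1 = 1, F_2 = 1.
Sum = 17711 * 28657 - 1 * 1 = 507544126.

507544126


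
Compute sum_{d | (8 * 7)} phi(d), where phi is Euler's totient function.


First, 8 * 7 = 56. One classical identity is sum_{d | n} phi(d) = n (each k in [1, n] has a unique gcd with n, and among the k's with gcd(k, n) = n/d there are phi(d) of them). So the sum equals 56. We also verify directly:
Divisors of 56: 1, 2, 4, 7, 8, 14, 28, 56.
phi values: 1, 1, 2, 6, 4, 6, 12, 24.
Sum = 56.

56


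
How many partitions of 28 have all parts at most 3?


Using the generating function (1-x)^(-1)(1-x^2)^(-1)(1-x^3)^(-1),
the coefficient of x^28 counts these restricted partitions.
Result = 80

80


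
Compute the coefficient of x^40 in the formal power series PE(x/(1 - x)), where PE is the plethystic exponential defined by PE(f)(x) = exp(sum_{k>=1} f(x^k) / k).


For f(x) = x/(1 - x) we have
sum_{k>=1} f(x^k) / k = sum_{k>=1} (1/k) * x^k / (1 - x^k) = sum_{k, m >= 1} x^(k m) / k,
which after exponentiating simplifies to
PE(x/(1 - x)) = prod_{k>=1} 1 / (1 - x^k).
This is the generating function for the partition function p(n), so the coefficient of x^40 is p(40).
Computing p(40) by dynamic programming over parts 1, 2, ..., 40: p(40) = 37338.

37338


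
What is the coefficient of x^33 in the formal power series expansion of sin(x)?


The Maclaurin series is sin(t) = sum_{k>=0} (-1)^k t^(2k+1) / (2k+1)!, so substituting t = x, only odd powers of x are nonzero, with coefficient of x^(2k+1) equal to (-1)^k / (2k+1)!.
Write 33 = 2*16 + 1, giving the coefficient (-1)^16 / 33! = 1/8683317618811886495518194401280000000 = 1/8683317618811886495518194401280000000.

1/8683317618811886495518194401280000000


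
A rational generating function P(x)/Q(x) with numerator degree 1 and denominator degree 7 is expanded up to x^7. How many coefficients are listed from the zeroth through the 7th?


Expanding up to x^7 gives the coefficients for x^0, x^1, ..., x^7.
That is 7 + 1 = 8 coefficients in total.

8


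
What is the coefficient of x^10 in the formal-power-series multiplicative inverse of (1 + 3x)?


The inverse is 1/(1 + 3x). Apply the geometric identity 1/(1 - y) = sum_{k>=0} y^k with y = -3x:
1/(1 + 3x) = sum_{k>=0} (-3)^k x^k.
So the coefficient of x^10 is (-3)^10 = 59049.

59049


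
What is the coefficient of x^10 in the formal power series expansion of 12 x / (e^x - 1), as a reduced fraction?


The exponential generating function for Bernoulli numbers is
x / (e^x - 1) = sum_{k>=0} B_k x^k / k!.
So the coefficient of x^10 in 12 x / (e^x - 1) is 12 B_10 / 10!.
Computing: B_10 = 5/66, 10! = 3628800, giving
12 * 5/66 / 3628800 = 1/3991680.

1/3991680


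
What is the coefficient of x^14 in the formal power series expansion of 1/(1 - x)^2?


The expansion 1/(1 - x)^r = sum_{k>=0} C(k + r - 1, r - 1) x^k follows from the multiset / negative-binomial theorem (or from repeated differentiation of the geometric series).
For r = 2 and k = 14:
C(15, 1) = 1307674368000 / (1 * 87178291200) = 15.

15


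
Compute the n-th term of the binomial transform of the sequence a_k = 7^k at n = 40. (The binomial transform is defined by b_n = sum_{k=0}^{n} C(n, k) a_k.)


With a_k = 7^k, b_n = sum_{k=0}^{n} C(n, k) 7^k = (1 + 7)^n by the binomial theorem.
For n = 40: (1 + 7)^40 = 8^40 = 1329227995784915872903807060280344576.

1329227995784915872903807060280344576


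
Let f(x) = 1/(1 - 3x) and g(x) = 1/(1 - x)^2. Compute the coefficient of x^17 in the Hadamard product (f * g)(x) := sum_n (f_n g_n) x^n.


f has coefficients f_k = 3^k. For g = 1/(1 - x)^2 the coefficient is g_k = C(k + 1, 1) = k + 1. The Hadamard coefficient is (f * g)_k = 3^k * (k + 1).
For k = 17: 3^17 * 18 = 129140163 * 18 = 2324522934.

2324522934


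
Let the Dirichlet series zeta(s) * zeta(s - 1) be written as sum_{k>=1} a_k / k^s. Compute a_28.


Convolution gives a_k = sum_{d | k} d * 1 = sum_{d | k} d = sigma(k), the sum of positive divisors of k.
For k = 28, the divisors are 1, 2, 4, 7, 14, 28, so
sigma(28) = 1 + 2 + 4 + 7 + 14 + 28 = 56.

56


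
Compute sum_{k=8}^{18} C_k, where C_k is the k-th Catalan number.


C_8 through C_18: 1430, 4862, 16796, 58786, 208012, 742900, 2674440, 9694845, 35357670, 129644790, 477638700
Sum = 1430 + 4862 + 16796 + 58786 + 208012 + 742900 + 2674440 + 9694845 + 35357670 + 129644790 + 477638700
= 656043231

656043231


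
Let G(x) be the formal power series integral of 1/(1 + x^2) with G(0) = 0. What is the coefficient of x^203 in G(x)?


1/(1 + x^2) = sum_{j>=0} (-1)^j x^(2j). Integrating termwise with G(0) = 0:
G(x) = sum_{j>=0} (-1)^j x^(2j+1) / (2j+1) = arctan(x).
Only odd powers are nonzero. For x^203 write 203 = 2*101 + 1, giving
(-1)^101 / 203 = -1/203 = -1/203.

-1/203


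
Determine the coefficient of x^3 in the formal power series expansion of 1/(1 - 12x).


The geometric series identity gives 1/(1 - c x) = sum_{k>=0} c^k x^k, so the coefficient of x^k is c^k.
Here c = 12 and k = 3.
Computing: 12^3 = 1728

1728


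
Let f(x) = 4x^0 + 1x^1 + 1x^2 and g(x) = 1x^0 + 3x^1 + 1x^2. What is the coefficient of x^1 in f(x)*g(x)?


Cauchy product at x^1:
4*3 + 1*1
= 13

13


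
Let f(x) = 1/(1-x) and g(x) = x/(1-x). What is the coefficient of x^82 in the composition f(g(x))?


First simplify the composition: f(g(x)) = 1/(1 - x/(1-x)) = (1-x)/((1-x) - x) = (1-x)/(1-2x).
Now extract the coefficient. Write (1-x)/(1-2x) = 1/(1-2x) - x/(1-2x).
The coefficient of x^n in 1/(1-2x) is 2^n, and in x/(1-2x) is 2^(n-1) (for n >= 1).
So the coefficient of x^82 is 2^82 - 2^81 = 4835703278458516698824704 - 2417851639229258349412352 = 2417851639229258349412352.

2417851639229258349412352


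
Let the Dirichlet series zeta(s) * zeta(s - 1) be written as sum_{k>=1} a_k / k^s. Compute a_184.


Convolution gives a_k = sum_{d | k} d * 1 = sum_{d | k} d = sigma(k), the sum of positive divisors of k.
For k = 184, the divisors are 1, 2, 4, 8, 23, 46, 92, 184, so
sigma(184) = 1 + 2 + 4 + 8 + 23 + 46 + 92 + 184 = 360.

360


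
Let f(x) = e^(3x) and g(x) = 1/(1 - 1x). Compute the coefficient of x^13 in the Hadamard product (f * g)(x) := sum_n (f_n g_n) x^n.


Expanding: f_k = 3^k/k! (from e^(3x)) and g_k = 1^k (from 1/(1 - 1x)). So the Hadamard coefficient (f * g)_k = 3^k 1^k / k! = (3)^k / k!.
For k = 13: 3^13/13! = 1594323/6227020800 = 6561/25625600.

6561/25625600


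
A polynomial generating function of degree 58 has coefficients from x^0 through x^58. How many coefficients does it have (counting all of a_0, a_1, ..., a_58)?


A polynomial of degree 58 takes the form a_0 + a_1 x + ... + a_58 x^58.
The number of coefficients is 58 + 1 = 59.

59


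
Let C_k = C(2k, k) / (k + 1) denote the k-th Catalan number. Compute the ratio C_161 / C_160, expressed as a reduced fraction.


Using C_k = (2k)! / (k! (k+1)!), the ratio C_{k+1}/C_k simplifies to
C_{k+1}/C_k = [(2k+2)! / ((k+1)! (k+2)!)] * [k! (k+1)! / (2k)!]
 = (2k+2)(2k+1) / ((k+1)(k+2)) = 2(2k+1) / (k+2).
For k = 160: 2(2*160 + 1) / (160 + 2) = 642/162 = 107/27.

107/27


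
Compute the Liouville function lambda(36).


The Liouville function is lambda(k) = (-1)^Omega(k), where Omega(k) counts the prime factors of k with multiplicity.
Factoring: 36 = 2 * 2 * 3 * 3, so Omega(36) = 4.
lambda(36) = (-1)^4 = 1.

1


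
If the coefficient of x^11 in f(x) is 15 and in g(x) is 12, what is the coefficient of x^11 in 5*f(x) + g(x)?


Scalar multiplication scales coefficients: 5 * 15 = 75.
Then add the g coefficient: 75 + 12
= 87

87


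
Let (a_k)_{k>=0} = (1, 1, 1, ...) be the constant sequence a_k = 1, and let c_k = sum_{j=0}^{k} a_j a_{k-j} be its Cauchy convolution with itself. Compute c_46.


Since a_j = 1 for all j >= 0, the convolution sum becomes
c_k = sum_{j=0}^{k} 1 * 1 = 1 * (k + 1).
Equivalently, the generating function of (a_k) is 1/(1 - x) and its square is 1/(1 - x)^2 = sum_{k>=0} 1(k + 1) x^k.
For k = 46: 1 * 47 = 47.

47


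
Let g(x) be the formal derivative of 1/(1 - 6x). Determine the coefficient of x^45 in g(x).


Differentiate termwise: d/dx sum_{k>=0} 6^k x^k = sum_{k>=1} k 6^k x^(k-1) = sum_{j>=0} (j+1) 6^(j+1) x^j.
Equivalently, d/dx [1/(1 - 6x)] = 6/(1 - 6x)^2.
For j = 45: 46 * 6^46 = 46 * 623673825204293256669089197883129856 = 28688995959397489806778103102623973376.

28688995959397489806778103102623973376


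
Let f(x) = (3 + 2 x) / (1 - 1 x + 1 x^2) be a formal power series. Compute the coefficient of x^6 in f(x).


Write f(x) = sum_{k>=0} a_k x^k. Multiplying both sides by 1 - 1 x + 1 x^2 gives
(1 - 1 x + 1 x^2) sum_{k>=0} a_k x^k = 3 + 2 x.
Matching coefficients:
 x^0: a_0 = 3
 x^1: a_1 - 1 a_0 = 2  =>  a_1 = 1*3 + 2 = 5
 x^k (k >= 2): a_k = 1 a_{k-1} - 1 a_{k-2}.
Iterating: a_2 = 2, a_3 = -3, a_4 = -5, a_5 = -2, a_6 = 3.
So the coefficient of x^6 is 3.

3


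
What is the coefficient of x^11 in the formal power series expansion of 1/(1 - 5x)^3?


The general identity 1/(1 - c x)^r = sum_{k>=0} c^k C(k + r - 1, r - 1) x^k follows by substituting y = c x into 1/(1 - y)^r = sum_{k>=0} C(k + r - 1, r - 1) y^k.
For c = 5, r = 3, k = 11:
5^11 * C(13, 2) = 48828125 * 78 = 3808593750.

3808593750


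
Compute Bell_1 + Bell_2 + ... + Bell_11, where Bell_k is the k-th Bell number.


Recall Bell_k counts set partitions of a k-set (with Bell_0 = 1 by convention).
Bell_1 through Bell_11: 1, 2, 5, 15, 52, 203, 877, 4140, 21147, 115975, 678570
Sum = 1 + 2 + 5 + 15 + 52 + 203 + 877 + 4140 + 21147 + 115975 + 678570 = 820987.

820987


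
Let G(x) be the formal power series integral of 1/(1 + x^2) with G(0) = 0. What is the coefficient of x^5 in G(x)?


1/(1 + x^2) = sum_{j>=0} (-1)^j x^(2j). Integrating termwise with G(0) = 0:
G(x) = sum_{j>=0} (-1)^j x^(2j+1) / (2j+1) = arctan(x).
Only odd powers are nonzero. For x^5 write 5 = 2*2 + 1, giving
(-1)^2 / 5 = 1/5 = 1/5.

1/5


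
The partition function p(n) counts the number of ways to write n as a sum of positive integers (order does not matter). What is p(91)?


Using the generating function prod_{k>=1} 1/(1-x^k), we compute p(91).
By dynamic programming over parts 1 through 91:
p(91) = 64112359

64112359


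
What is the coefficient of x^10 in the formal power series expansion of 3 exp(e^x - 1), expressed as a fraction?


exp(e^x - 1) is the exponential generating function for the Bell numbers Bell_k: exp(e^x - 1) = sum_{k>=0} Bell_k x^k / k!.
So the coefficient of x^10 in 3 exp(e^x - 1) is 3 Bell_10 / 10!.
Computing: Bell_10 = 115975 and 10! = 3628800, giving
3 * 115975/3628800 = 4639/48384.

4639/48384


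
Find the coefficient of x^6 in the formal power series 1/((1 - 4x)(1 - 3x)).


By partial fractions or Cauchy convolution:
The coefficient equals sum_{k=0}^{6} 4^k * 3^(6-k).
= 14197

14197


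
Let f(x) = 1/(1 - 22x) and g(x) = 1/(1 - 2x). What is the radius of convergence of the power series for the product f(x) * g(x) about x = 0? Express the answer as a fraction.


The radius of 1/(1 - 22x) is 1/22 (nearest singularity at x = 1/22), and the radius of 1/(1 - 2x) is 1/2.
The product f(x)*g(x) = 1/((1 - 22x)(1 - 2x)) has singularities at both 1/22 and 1/2, so its radius of convergence is the distance to the nearest one:
min(1/22, 1/2) = 1/22.

1/22


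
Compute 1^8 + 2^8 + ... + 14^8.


This power sum has a closed form given by Faulhaber's formula
sum_{k=1}^{m} k^p = (1 / (p + 1)) * sum_{j=0}^{p} C(p + 1, j) B_j m^(p + 1 - j),
but for small m direct computation is fastest:
1 + 256 + 6561 + 65536 + 390625 + 1679616 + 5764801 + 16777216 + 43046721 + 100000000 + 214358881 + 429981696 + 815730721 + 1475789056 = 3103591687.

3103591687


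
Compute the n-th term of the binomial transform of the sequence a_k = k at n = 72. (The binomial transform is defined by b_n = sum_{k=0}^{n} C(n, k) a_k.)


With a_k = k, b_n = sum_{k=0}^{n} C(n, k) k. Using k * C(n, k) = n * C(n-1, k-1) gives b_n = n * sum_{k>=1} C(n-1, k-1) = n * 2^(n-1).
For n = 72: 72 * 2^71 = 72 * 2361183241434822606848 = 170005193383307227693056.

170005193383307227693056
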